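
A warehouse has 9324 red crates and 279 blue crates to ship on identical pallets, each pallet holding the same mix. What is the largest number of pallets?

9324 = 2² · 3² · 7 · 37
279 = 3² · 31
Common: 3² = 9

9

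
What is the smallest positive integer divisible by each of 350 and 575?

8050

gcd first: 575 = 1·350 + 225; 350 = 1·225 + 125; 225 = 1·125 + 100; 125 = 1·100 + 25; 100 = 4·25 + 0 → gcd = 25
lcm = 350·575/gcd = 201250/25 = 8050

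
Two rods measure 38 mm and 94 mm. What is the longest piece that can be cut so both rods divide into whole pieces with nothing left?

Euclid: 94 = 2·38 + 18; 38 = 2·18 + 2; 18 = 9·2 + 0. Last nonzero remainder: 2.

2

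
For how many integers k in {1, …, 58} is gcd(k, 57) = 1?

57 = 3·19. Inclusion–exclusion on these primes:
58 − ⌊58/3⌋ − ⌊58/19⌋ + ⌊58/57⌋ = 37

37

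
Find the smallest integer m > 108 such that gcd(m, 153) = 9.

153 = 9·17. Any m with gcd(m, 153) = 9 is a multiple of 9, say 9s, with s coprime to 17.
Need s > 108/9, so s ≥ 13. First s ≥ 13 with gcd(s, 17) = 1 is s = 13. Thus m = 9·13 = 117.

117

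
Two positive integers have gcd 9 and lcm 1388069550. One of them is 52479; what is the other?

238050

Using pq = gcd(p,q)·lcm(p,q) = 9·1388069550 = 12492625950, we get q = 12492625950/52479 = 238050.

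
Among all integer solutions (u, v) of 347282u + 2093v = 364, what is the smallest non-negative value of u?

105

Reduce mod 2093: 347282u ≡ 364 (mod 2093). With g = gcd(347282, 2093) = 13 dividing 364, divide through: 26714u ≡ 28 (mod 161).
Since gcd(26714, 161) = 1, u ≡ 28·(26714)⁻¹ ≡ 105 (mod 161). Smallest non-negative: 105.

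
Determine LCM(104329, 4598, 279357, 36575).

64962752304450

104329 = 17² · 19²; 4598 = 2 · 11² · 19; 279357 = 3 · 13² · 19 · 29; 36575 = 5² · 7 · 11 · 19
lcm takes max exponent of each prime: 2 · 3 · 5² · 7 · 11² · 13² · 17² · 19² · 29 = 64962752304450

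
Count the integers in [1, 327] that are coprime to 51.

205

51 = 3·17. Inclusion–exclusion on these primes:
327 − ⌊327/3⌋ − ⌊327/17⌋ + ⌊327/51⌋ = 205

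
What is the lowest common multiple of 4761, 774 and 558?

12692826

4761 = 3² · 23²; 774 = 2 · 3² · 43; 558 = 2 · 3² · 31
lcm takes max exponent of each prime: 2 · 3² · 23² · 31 · 43 = 12692826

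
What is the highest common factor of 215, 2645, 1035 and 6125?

gcd(215, 2645): 2645 = 12·215 + 65; 215 = 3·65 + 20; 65 = 3·20 + 5; 20 = 4·5 + 0 → 5
gcd(5, 1035): 1035 = 207·5 + 0 → 5
gcd(5, 6125): 6125 = 1225·5 + 0 → 5

5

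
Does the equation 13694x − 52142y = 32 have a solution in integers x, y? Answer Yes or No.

By Bézout, 13694x − 52142y = 32 has integer solutions iff gcd(13694, 52142) | 32.
Euclid: 52142 = 3·13694 + 11060; 13694 = 1·11060 + 2634; 11060 = 4·2634 + 524; 2634 = 5·524 + 14; 524 = 37·14 + 6; 14 = 2·6 + 2; 6 = 3·2 + 0. gcd = 2; 32 mod 2 = 0. Yes.

Yes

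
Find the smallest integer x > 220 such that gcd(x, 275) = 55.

Multiples of 55 above 220: 55·5, 55·6, … . Need the cofactor coprime to 275/55 = 5.
Checking s = 5, 6, … the first with gcd(s, 5) = 1 is s = 6, giving 330.

330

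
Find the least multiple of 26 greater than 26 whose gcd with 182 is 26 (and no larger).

gcd(k, 182) = 26 forces 26 | k; write k = 26s. Then gcd(26s, 26·7) = 26·gcd(s, 7), so need gcd(s, 7) = 1.
26s > 26 gives s ≥ 2. The least s ≥ 2 coprime to 7 is 2, so k = 26·2 = 52.

52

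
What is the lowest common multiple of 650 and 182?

4550

650 = 2 · 5² · 13; 182 = 2 · 7 · 13
max exponents: 2 · 5² · 7 · 13 = 4550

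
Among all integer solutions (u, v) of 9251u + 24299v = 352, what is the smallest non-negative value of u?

Reduce mod 24299: 9251u ≡ 352 (mod 24299). With g = gcd(9251, 24299) = 11 dividing 352, divide through: 841u ≡ 32 (mod 2209).
Since gcd(841, 2209) = 1, u ≡ 32·(841)⁻¹ ≡ 943 (mod 2209). Smallest non-negative: 943.

943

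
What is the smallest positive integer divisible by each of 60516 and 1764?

2965284

60516 = 2² · 3² · 41²; 1764 = 2² · 3² · 7²
max exponents: 2² · 3² · 7² · 41² = 2965284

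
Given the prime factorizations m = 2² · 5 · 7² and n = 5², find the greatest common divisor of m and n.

5

min exponent per shared prime: 5 = 5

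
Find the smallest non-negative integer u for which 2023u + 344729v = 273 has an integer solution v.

Euclid: 344729 = 170·2023 + 819; 2023 = 2·819 + 385; 819 = 2·385 + 49; 385 = 7·49 + 42; 49 = 1·42 + 7; 42 = 6·7 + 0 → gcd = 7; 273 = 7·39.
Back-substitution yields 2023·(-7157) + 344729·(42) = 7, so one solution is u = -7157·39 = -279123, v = 42·39 = 1638.
Solutions in u differ by 344729/7 = 49247; the one in [0, 49247) is -279123 mod 49247 = 16359.

16359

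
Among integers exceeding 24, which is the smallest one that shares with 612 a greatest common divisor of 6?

612 = 6·102. Any k with gcd(k, 612) = 6 is a multiple of 6, say 6s, with s coprime to 102.
Need s > 24/6, so s ≥ 5. First s ≥ 5 with gcd(s, 102) = 1 is s = 5. Thus k = 6·5 = 30.

30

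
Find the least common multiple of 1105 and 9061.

gcd first: 9061 = 8·1105 + 221; 1105 = 5·221 + 0 → gcd = 221
lcm = 1105·9061/gcd = 10012405/221 = 45305

45305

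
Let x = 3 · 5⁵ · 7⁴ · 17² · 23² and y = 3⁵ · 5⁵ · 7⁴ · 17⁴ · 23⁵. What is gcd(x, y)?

min exponent per shared prime: 3 · 5⁵ · 7⁴ · 17² · 23² = 3441255759375

3441255759375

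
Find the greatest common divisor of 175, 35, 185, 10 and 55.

175 = 5² · 7; 35 = 5 · 7; 185 = 5 · 37; 10 = 2 · 5; 55 = 5 · 11
gcd takes min exponent of each prime: 5 = 5

5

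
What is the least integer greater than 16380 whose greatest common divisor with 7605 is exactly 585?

gcd(m, 7605) = 585 forces 585 | m; write m = 585s. Then gcd(585s, 585·13) = 585·gcd(s, 13), so need gcd(s, 13) = 1.
585s > 16380 gives s ≥ 29. The least s ≥ 29 coprime to 13 is 29, so m = 585·29 = 16965.

16965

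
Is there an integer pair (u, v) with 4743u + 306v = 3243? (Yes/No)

No

By Bézout, 4743u + 306v = 3243 has integer solutions iff gcd(4743, 306) | 3243.
Euclid: 4743 = 15·306 + 153; 306 = 2·153 + 0. gcd = 153; 3243 mod 153 = 30. No.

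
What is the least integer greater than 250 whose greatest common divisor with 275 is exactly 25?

gcd(a, 275) = 25 forces 25 | a; write a = 25s. Then gcd(25s, 25·11) = 25·gcd(s, 11), so need gcd(s, 11) = 1.
25s > 250 gives s ≥ 11. The least s ≥ 11 coprime to 11 is 12, so a = 25·12 = 300.

300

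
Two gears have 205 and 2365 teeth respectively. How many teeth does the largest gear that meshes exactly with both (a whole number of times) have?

5

Euclid: 2365 = 11·205 + 110; 205 = 1·110 + 95; 110 = 1·95 + 15; 95 = 6·15 + 5; 15 = 3·5 + 0. Last nonzero remainder: 5.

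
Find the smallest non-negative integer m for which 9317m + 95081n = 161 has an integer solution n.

9154

Reduce mod 95081: 9317m ≡ 161 (mod 95081). With g = gcd(9317, 95081) = 7 dividing 161, divide through: 1331m ≡ 23 (mod 13583).
Since gcd(1331, 13583) = 1, m ≡ 23·(1331)⁻¹ ≡ 9154 (mod 13583). Smallest non-negative: 9154.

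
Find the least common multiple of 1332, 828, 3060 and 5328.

10416240

lcm(1332, 828) = 1332·828/gcd = 1102896/36 = 30636
lcm(30636, 3060) = 30636·3060/gcd = 93746160/36 = 2604060
lcm(2604060, 5328) = 2604060·5328/gcd = 13874431680/1332 = 10416240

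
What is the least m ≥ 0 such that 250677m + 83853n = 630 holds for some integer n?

950

gcd(250677, 83853) = 63 (Euclid: 250677 = 2·83853 + 82971; 83853 = 1·82971 + 882; 82971 = 94·882 + 63; 882 = 14·63 + 0), and 63 | 630.
Extended Euclid: 250677·(95) + 83853·(-284) = 63. Scale by 10: m₀ = 950.
General solution m = m₀ + 1331t; reducing mod 1331 gives m = 950 (and n = -2840).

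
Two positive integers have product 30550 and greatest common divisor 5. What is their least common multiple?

6110

gcd·lcm = product, so lcm = 30550/5 = 6110.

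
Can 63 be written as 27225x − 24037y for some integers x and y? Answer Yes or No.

Yes

By Bézout, 27225x − 24037y = 63 has integer solutions iff gcd(27225, 24037) | 63.
Euclid: 27225 = 1·24037 + 3188; 24037 = 7·3188 + 1721; 3188 = 1·1721 + 1467; 1721 = 1·1467 + 254; 1467 = 5·254 + 197; 254 = 1·197 + 57; 197 = 3·57 + 26; 57 = 2·26 + 5; 26 = 5·5 + 1; 5 = 5·1 + 0. gcd = 1; 63 mod 1 = 0. Yes.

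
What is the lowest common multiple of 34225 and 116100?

158940900

34225 = 5² · 37²; 116100 = 2² · 3³ · 5² · 43
max exponents: 2² · 3³ · 5² · 37² · 43 = 158940900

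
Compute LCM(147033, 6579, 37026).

147033 = 3² · 17 · 31²; 6579 = 3² · 17 · 43; 37026 = 2 · 3² · 11² · 17
lcm takes max exponent of each prime: 2 · 3² · 11² · 17 · 31² · 43 = 1530025398

1530025398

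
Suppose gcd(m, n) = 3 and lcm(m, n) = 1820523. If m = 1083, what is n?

Using mn = gcd(m,n)·lcm(m,n) = 3·1820523 = 5461569, we get n = 5461569/1083 = 5043.

5043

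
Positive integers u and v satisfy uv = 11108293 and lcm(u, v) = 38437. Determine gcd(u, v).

From gcd × lcm = uv: gcd = 11108293 / 38437 = 289.

289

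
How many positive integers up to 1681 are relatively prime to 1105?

1168

Prime factors of 1105: 5, 13, 17. Count integers ≤ 1681 divisible by none of them.
By inclusion–exclusion: 1681 − ⌊1681/5⌋ − ⌊1681/13⌋ − ⌊1681/17⌋ + ⌊1681/65⌋ + ⌊1681/85⌋ + ⌊1681/221⌋ − ⌊1681/1105⌋ = 1168.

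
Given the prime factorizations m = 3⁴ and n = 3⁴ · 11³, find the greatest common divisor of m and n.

81

min exponent per shared prime: 3⁴ = 81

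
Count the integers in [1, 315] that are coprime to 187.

Prime factors of 187: 11, 17. Count integers ≤ 315 divisible by none of them.
By inclusion–exclusion: 315 − ⌊315/11⌋ − ⌊315/17⌋ + ⌊315/187⌋ = 270.

270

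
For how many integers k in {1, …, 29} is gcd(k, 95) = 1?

23

Prime factors of 95: 5, 19. Count integers ≤ 29 divisible by none of them.
By inclusion–exclusion: 29 − ⌊29/5⌋ − ⌊29/19⌋ + ⌊29/95⌋ = 23.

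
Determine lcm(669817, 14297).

563316097

669817 = 17 · 31² · 41; 14297 = 17 · 29²
max exponents: 17 · 29² · 31² · 41 = 563316097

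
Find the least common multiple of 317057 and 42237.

gcd first: 317057 = 7·42237 + 21398; 42237 = 1·21398 + 20839; 21398 = 1·20839 + 559; 20839 = 37·559 + 156; 559 = 3·156 + 91; 156 = 1·91 + 65; 91 = 1·65 + 26; 65 = 2·26 + 13; 26 = 2·13 + 0 → gcd = 13
lcm = 317057·42237/gcd = 13391536509/13 = 1030118193

1030118193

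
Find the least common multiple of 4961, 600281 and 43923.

4961 = 11² · 41; 600281 = 11⁴ · 41; 43923 = 3 · 11⁴
lcm takes max exponent of each prime: 3 · 11⁴ · 41 = 1800843

1800843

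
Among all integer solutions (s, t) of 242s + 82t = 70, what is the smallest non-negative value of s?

3

gcd(242, 82) = 2 (Euclid: 242 = 2·82 + 78; 82 = 1·78 + 4; 78 = 19·4 + 2; 4 = 2·2 + 0), and 2 | 70.
Extended Euclid: 242·(20) + 82·(-59) = 2. Scale by 35: s₀ = 700.
General solution s = s₀ + 41k; reducing mod 41 gives s = 3 (and t = -8).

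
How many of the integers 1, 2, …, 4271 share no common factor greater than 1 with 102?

1340

Prime factors of 102: 2, 3, 17. Count integers ≤ 4271 divisible by none of them.
By inclusion–exclusion: 4271 − ⌊4271/2⌋ − ⌊4271/3⌋ − ⌊4271/17⌋ + ⌊4271/6⌋ + ⌊4271/34⌋ + ⌊4271/51⌋ − ⌊4271/102⌋ = 1340.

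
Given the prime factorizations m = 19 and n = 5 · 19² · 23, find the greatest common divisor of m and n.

19

min exponent per shared prime: 19 = 19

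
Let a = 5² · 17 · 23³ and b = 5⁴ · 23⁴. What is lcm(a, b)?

2973310625

max exponent per prime: 5⁴ · 17 · 23⁴ = 2973310625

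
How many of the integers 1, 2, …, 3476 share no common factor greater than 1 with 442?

Prime factors of 442: 2, 13, 17. Count integers ≤ 3476 divisible by none of them.
By inclusion–exclusion: 3476 − ⌊3476/2⌋ − ⌊3476/13⌋ − ⌊3476/17⌋ + ⌊3476/26⌋ + ⌊3476/34⌋ + ⌊3476/221⌋ − ⌊3476/442⌋ = 1510.

1510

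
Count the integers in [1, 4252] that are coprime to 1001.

1001 = 7·11·13. Inclusion–exclusion on these primes:
4252 − ⌊4252/7⌋ − ⌊4252/11⌋ − ⌊4252/13⌋ + ⌊4252/77⌋ + ⌊4252/91⌋ + ⌊4252/143⌋ − ⌊4252/1001⌋ = 3058

3058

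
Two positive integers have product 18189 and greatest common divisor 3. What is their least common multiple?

6063

gcd·lcm = product, so lcm = 18189/3 = 6063.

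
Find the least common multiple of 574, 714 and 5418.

574 = 2 · 7 · 41; 714 = 2 · 3 · 7 · 17; 5418 = 2 · 3² · 7 · 43
lcm takes max exponent of each prime: 2 · 3² · 7 · 17 · 41 · 43 = 3776346

3776346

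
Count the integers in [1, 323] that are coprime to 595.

Prime factors of 595: 5, 7, 17. Count integers ≤ 323 divisible by none of them.
By inclusion–exclusion: 323 − ⌊323/5⌋ − ⌊323/7⌋ − ⌊323/17⌋ + ⌊323/35⌋ + ⌊323/85⌋ + ⌊323/119⌋ − ⌊323/595⌋ = 208.

208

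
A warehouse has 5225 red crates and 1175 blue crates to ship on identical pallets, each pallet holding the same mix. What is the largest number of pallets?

5225 = 5² · 11 · 19
1175 = 5² · 47
Common: 5² = 25

25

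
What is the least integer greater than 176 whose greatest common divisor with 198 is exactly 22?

Multiples of 22 above 176: 22·9, 22·10, … . Need the cofactor coprime to 198/22 = 9.
Checking s = 9, 10, … the first with gcd(s, 9) = 1 is s = 10, giving 220.

220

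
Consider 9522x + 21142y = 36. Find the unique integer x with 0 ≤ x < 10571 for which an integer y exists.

1179

gcd(9522, 21142) = 2 (Euclid: 21142 = 2·9522 + 2098; 9522 = 4·2098 + 1130; 2098 = 1·1130 + 968; 1130 = 1·968 + 162; 968 = 5·162 + 158; 162 = 1·158 + 4; 158 = 39·4 + 2; 4 = 2·2 + 0), and 2 | 36.
Extended Euclid: 9522·(-5220) + 21142·(2351) = 2. Scale by 18: x₀ = -93960.
General solution x = x₀ + 10571t; reducing mod 10571 gives x = 1179 (and y = -531).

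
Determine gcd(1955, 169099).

17

Euclid: 169099 = 86·1955 + 969; 1955 = 2·969 + 17; 969 = 57·17 + 0. Last nonzero remainder: 17.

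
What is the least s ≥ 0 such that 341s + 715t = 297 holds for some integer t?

47

gcd(341, 715) = 11 (Euclid: 715 = 2·341 + 33; 341 = 10·33 + 11; 33 = 3·11 + 0), and 11 | 297.
Extended Euclid: 341·(21) + 715·(-10) = 11. Scale by 27: s₀ = 567.
General solution s = s₀ + 65k; reducing mod 65 gives s = 47 (and t = -22).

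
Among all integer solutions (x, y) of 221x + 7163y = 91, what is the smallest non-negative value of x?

519

Reduce mod 7163: 221x ≡ 91 (mod 7163). With g = gcd(221, 7163) = 13 dividing 91, divide through: 17x ≡ 7 (mod 551).
Since gcd(17, 551) = 1, x ≡ 7·(17)⁻¹ ≡ 519 (mod 551). Smallest non-negative: 519.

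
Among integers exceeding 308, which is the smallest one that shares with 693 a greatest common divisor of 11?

319

gcd(t, 693) = 11 forces 11 | t; write t = 11s. Then gcd(11s, 11·63) = 11·gcd(s, 63), so need gcd(s, 63) = 1.
11s > 308 gives s ≥ 29. The least s ≥ 29 coprime to 63 is 29, so t = 11·29 = 319.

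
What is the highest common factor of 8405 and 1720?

8405 = 5 · 41²
1720 = 2³ · 5 · 43
Common: 5 = 5

5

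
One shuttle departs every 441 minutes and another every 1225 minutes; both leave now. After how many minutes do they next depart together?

gcd first: 1225 = 2·441 + 343; 441 = 1·343 + 98; 343 = 3·98 + 49; 98 = 2·49 + 0 → gcd = 49
lcm = 441·1225/gcd = 540225/49 = 11025

11025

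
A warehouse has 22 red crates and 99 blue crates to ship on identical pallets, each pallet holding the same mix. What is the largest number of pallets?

11

Euclid: 99 = 4·22 + 11; 22 = 2·11 + 0. Last nonzero remainder: 11.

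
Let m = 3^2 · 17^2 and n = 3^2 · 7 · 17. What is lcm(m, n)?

max exponent per prime: 3^2 · 7 · 17^2 = 18207

18207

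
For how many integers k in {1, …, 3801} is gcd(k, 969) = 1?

2259

969 = 3·17·19. Inclusion–exclusion on these primes:
3801 − ⌊3801/3⌋ − ⌊3801/17⌋ − ⌊3801/19⌋ + ⌊3801/51⌋ + ⌊3801/57⌋ + ⌊3801/323⌋ − ⌊3801/969⌋ = 2259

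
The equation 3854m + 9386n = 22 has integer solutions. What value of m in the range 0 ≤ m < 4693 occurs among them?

gcd(3854, 9386) = 2 (Euclid: 9386 = 2·3854 + 1678; 3854 = 2·1678 + 498; 1678 = 3·498 + 184; 498 = 2·184 + 130; 184 = 1·130 + 54; 130 = 2·54 + 22; 54 = 2·22 + 10; 22 = 2·10 + 2; 10 = 5·2 + 0), and 2 | 22.
Extended Euclid: 3854·(867) + 9386·(-356) = 2. Scale by 11: m₀ = 9537.
General solution m = m₀ + 4693t; reducing mod 4693 gives m = 151 (and n = -62).

151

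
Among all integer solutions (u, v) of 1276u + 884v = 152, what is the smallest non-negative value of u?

Euclid: 1276 = 1·884 + 392; 884 = 2·392 + 100; 392 = 3·100 + 92; 100 = 1·92 + 8; 92 = 11·8 + 4; 8 = 2·4 + 0 → gcd = 4; 152 = 4·38.
Back-substitution yields 1276·(106) + 884·(-153) = 4, so one solution is u = 106·38 = 4028, v = -153·38 = -5814.
Solutions in u differ by 884/4 = 221; the one in [0, 221) is 4028 mod 221 = 50.

50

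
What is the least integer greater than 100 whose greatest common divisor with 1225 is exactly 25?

125

1225 = 25·49. Any a with gcd(a, 1225) = 25 is a multiple of 25, say 25s, with s coprime to 49.
Need s > 100/25, so s ≥ 5. First s ≥ 5 with gcd(s, 49) = 1 is s = 5. Thus a = 25·5 = 125.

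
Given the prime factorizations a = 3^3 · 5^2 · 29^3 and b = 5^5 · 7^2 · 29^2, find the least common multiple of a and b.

max exponent per prime: 3^3 · 5^5 · 7^2 · 29^3 = 100833271875

100833271875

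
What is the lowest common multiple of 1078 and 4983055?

9966110

1078 = 2 · 7² · 11; 4983055 = 5 · 7² · 11 · 43²
max exponents: 2 · 5 · 7² · 11 · 43² = 9966110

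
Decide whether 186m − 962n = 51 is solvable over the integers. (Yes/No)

No

By Bézout, 186m − 962n = 51 has integer solutions iff gcd(186, 962) | 51.
Euclid: 962 = 5·186 + 32; 186 = 5·32 + 26; 32 = 1·26 + 6; 26 = 4·6 + 2; 6 = 3·2 + 0. gcd = 2; 51 mod 2 = 1. No.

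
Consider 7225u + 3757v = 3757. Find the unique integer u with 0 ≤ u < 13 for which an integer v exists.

0

Reduce mod 3757: 7225u ≡ 3757 (mod 3757). With g = gcd(7225, 3757) = 289 dividing 3757, divide through: 25u ≡ 13 (mod 13).
Since gcd(25, 13) = 1, u ≡ 13·(25)⁻¹ ≡ 0 (mod 13). Smallest non-negative: 0.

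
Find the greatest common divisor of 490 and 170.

Euclid: 490 = 2·170 + 150; 170 = 1·150 + 20; 150 = 7·20 + 10; 20 = 2·10 + 0. Last nonzero remainder: 10.

10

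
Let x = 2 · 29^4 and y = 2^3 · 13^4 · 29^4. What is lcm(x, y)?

max exponent per prime: 2^3 · 13^4 · 29^4 = 161605221128

161605221128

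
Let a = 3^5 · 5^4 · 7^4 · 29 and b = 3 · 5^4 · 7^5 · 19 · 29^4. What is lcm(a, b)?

34302208592649375

max exponent per prime: 3^5 · 5^4 · 7^5 · 19 · 29^4 = 34302208592649375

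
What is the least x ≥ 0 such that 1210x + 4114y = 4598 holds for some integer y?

Reduce mod 4114: 1210x ≡ 4598 (mod 4114). With g = gcd(1210, 4114) = 242 dividing 4598, divide through: 5x ≡ 19 (mod 17).
Since gcd(5, 17) = 1, x ≡ 19·(5)⁻¹ ≡ 14 (mod 17). Smallest non-negative: 14.

14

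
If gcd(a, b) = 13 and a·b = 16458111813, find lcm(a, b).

gcd·lcm = product, so lcm = 16458111813/13 = 1266008601.

1266008601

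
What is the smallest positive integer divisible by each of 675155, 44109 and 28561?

29780411895

675155 = 5 · 13² · 17 · 47; 44109 = 3² · 13² · 29; 28561 = 13⁴
lcm takes max exponent of each prime: 3² · 5 · 13⁴ · 17 · 29 · 47 = 29780411895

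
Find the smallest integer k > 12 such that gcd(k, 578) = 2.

14

578 = 2·289. Any k with gcd(k, 578) = 2 is a multiple of 2, say 2s, with s coprime to 289.
Need s > 12/2, so s ≥ 7. First s ≥ 7 with gcd(s, 289) = 1 is s = 7. Thus k = 2·7 = 14.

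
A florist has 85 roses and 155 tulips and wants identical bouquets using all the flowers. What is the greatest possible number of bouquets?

85 = 5 · 17
155 = 5 · 31
Common: 5 = 5

5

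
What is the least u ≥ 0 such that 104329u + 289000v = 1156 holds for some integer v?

964

gcd(104329, 289000) = 289 (Euclid: 289000 = 2·104329 + 80342; 104329 = 1·80342 + 23987; 80342 = 3·23987 + 8381; 23987 = 2·8381 + 7225; 8381 = 1·7225 + 1156; 7225 = 6·1156 + 289; 1156 = 4·289 + 0), and 289 | 1156.
Extended Euclid: 104329·(241) + 289000·(-87) = 289. Scale by 4: u₀ = 964.
General solution u = u₀ + 1000t; reducing mod 1000 gives u = 964 (and v = -348).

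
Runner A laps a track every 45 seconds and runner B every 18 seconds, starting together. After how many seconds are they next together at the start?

45 = 3² · 5; 18 = 2 · 3²
max exponents: 2 · 3² · 5 = 90

90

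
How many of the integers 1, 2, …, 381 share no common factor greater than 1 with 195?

Prime factors of 195: 3, 5, 13. Count integers ≤ 381 divisible by none of them.
By inclusion–exclusion: 381 − ⌊381/3⌋ − ⌊381/5⌋ − ⌊381/13⌋ + ⌊381/15⌋ + ⌊381/39⌋ + ⌊381/65⌋ − ⌊381/195⌋ = 187.

187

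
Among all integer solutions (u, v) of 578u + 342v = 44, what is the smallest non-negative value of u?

gcd(578, 342) = 2 (Euclid: 578 = 1·342 + 236; 342 = 1·236 + 106; 236 = 2·106 + 24; 106 = 4·24 + 10; 24 = 2·10 + 4; 10 = 2·4 + 2; 4 = 2·2 + 0), and 2 | 44.
Extended Euclid: 578·(-71) + 342·(120) = 2. Scale by 22: u₀ = -1562.
General solution u = u₀ + 171t; reducing mod 171 gives u = 148 (and v = -250).

148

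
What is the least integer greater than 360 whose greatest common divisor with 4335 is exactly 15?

gcd(k, 4335) = 15 forces 15 | k; write k = 15s. Then gcd(15s, 15·289) = 15·gcd(s, 289), so need gcd(s, 289) = 1.
15s > 360 gives s ≥ 25. The least s ≥ 25 coprime to 289 is 25, so k = 15·25 = 375.

375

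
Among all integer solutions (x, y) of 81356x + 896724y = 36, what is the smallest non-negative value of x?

Reduce mod 896724: 81356x ≡ 36 (mod 896724). With g = gcd(81356, 896724) = 4 dividing 36, divide through: 20339x ≡ 9 (mod 224181).
Since gcd(20339, 224181) = 1, x ≡ 9·(20339)⁻¹ ≡ 219717 (mod 224181). Smallest non-negative: 219717.

219717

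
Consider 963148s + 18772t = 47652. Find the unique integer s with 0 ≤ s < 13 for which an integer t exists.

gcd(963148, 18772) = 1444 (Euclid: 963148 = 51·18772 + 5776; 18772 = 3·5776 + 1444; 5776 = 4·1444 + 0), and 1444 | 47652.
Extended Euclid: 963148·(-3) + 18772·(154) = 1444. Scale by 33: s₀ = -99.
General solution s = s₀ + 13k; reducing mod 13 gives s = 5 (and t = -254).

5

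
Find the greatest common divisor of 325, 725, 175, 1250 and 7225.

25

gcd(325, 725): 725 = 2·325 + 75; 325 = 4·75 + 25; 75 = 3·25 + 0 → 25
gcd(25, 175): 175 = 7·25 + 0 → 25
gcd(25, 1250): 1250 = 50·25 + 0 → 25
gcd(25, 7225): 7225 = 289·25 + 0 → 25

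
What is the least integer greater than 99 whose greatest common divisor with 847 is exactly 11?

110

847 = 11·77. Any x with gcd(x, 847) = 11 is a multiple of 11, say 11s, with s coprime to 77.
Need s > 99/11, so s ≥ 10. First s ≥ 10 with gcd(s, 77) = 1 is s = 10. Thus x = 11·10 = 110.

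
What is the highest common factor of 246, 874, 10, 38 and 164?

246 = 2 · 3 · 41; 874 = 2 · 19 · 23; 10 = 2 · 5; 38 = 2 · 19; 164 = 2² · 41
gcd takes min exponent of each prime: 2 = 2

2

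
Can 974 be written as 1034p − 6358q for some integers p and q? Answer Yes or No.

gcd(1034, 6358): 6358 = 6·1034 + 154; 1034 = 6·154 + 110; 154 = 1·110 + 44; 110 = 2·44 + 22; 44 = 2·22 + 0 → 22
22 does not divide 974, so a solution does not exist.

No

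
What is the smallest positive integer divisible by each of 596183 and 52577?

639704359

gcd first: 596183 = 11·52577 + 17836; 52577 = 2·17836 + 16905; 17836 = 1·16905 + 931; 16905 = 18·931 + 147; 931 = 6·147 + 49; 147 = 3·49 + 0 → gcd = 49
lcm = 596183·52577/gcd = 31345513591/49 = 639704359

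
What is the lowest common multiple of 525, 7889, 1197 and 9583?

lcm(525, 7889) = 525·7889/gcd = 4141725/7 = 591675
lcm(591675, 1197) = 591675·1197/gcd = 708234975/21 = 33725475
lcm(33725475, 9583) = 33725475·9583/gcd = 323191226925/7 = 46170175275

46170175275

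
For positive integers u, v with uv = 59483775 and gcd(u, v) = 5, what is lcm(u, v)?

For any two positive integers, gcd × lcm equals their product. Hence lcm = 59483775 / 5 = 11896755.

11896755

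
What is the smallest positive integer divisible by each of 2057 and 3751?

63767

gcd first: 3751 = 1·2057 + 1694; 2057 = 1·1694 + 363; 1694 = 4·363 + 242; 363 = 1·242 + 121; 242 = 2·121 + 0 → gcd = 121
lcm = 2057·3751/gcd = 7715807/121 = 63767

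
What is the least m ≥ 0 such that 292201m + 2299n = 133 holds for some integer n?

gcd(292201, 2299) = 19 (Euclid: 292201 = 127·2299 + 228; 2299 = 10·228 + 19; 228 = 12·19 + 0), and 19 | 133.
Extended Euclid: 292201·(-10) + 2299·(1271) = 19. Scale by 7: m₀ = -70.
General solution m = m₀ + 121t; reducing mod 121 gives m = 51 (and n = -6482).

51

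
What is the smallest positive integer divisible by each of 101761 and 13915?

11702515

gcd first: 101761 = 7·13915 + 4356; 13915 = 3·4356 + 847; 4356 = 5·847 + 121; 847 = 7·121 + 0 → gcd = 121
lcm = 101761·13915/gcd = 1416004315/121 = 11702515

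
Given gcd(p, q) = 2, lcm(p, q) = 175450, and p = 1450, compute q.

Using pq = gcd(p,q)·lcm(p,q) = 2·175450 = 350900, we get q = 350900/1450 = 242.

242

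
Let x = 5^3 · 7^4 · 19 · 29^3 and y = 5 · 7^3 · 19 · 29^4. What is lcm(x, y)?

max exponent per prime: 5^3 · 7^4 · 19 · 29^4 = 4033181492375

4033181492375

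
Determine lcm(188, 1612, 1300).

188 = 2² · 47; 1612 = 2² · 13 · 31; 1300 = 2² · 5² · 13
lcm takes max exponent of each prime: 2² · 5² · 13 · 31 · 47 = 1894100

1894100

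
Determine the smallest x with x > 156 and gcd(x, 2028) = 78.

234

gcd(x, 2028) = 78 forces 78 | x; write x = 78s. Then gcd(78s, 78·26) = 78·gcd(s, 26), so need gcd(s, 26) = 1.
78s > 156 gives s ≥ 3. The least s ≥ 3 coprime to 26 is 3, so x = 78·3 = 234.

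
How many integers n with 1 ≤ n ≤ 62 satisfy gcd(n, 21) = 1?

36

Prime factors of 21: 3, 7. Count integers ≤ 62 divisible by none of them.
By inclusion–exclusion: 62 − ⌊62/3⌋ − ⌊62/7⌋ + ⌊62/21⌋ = 36.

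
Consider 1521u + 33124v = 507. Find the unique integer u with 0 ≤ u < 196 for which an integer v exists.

131

Reduce mod 33124: 1521u ≡ 507 (mod 33124). With g = gcd(1521, 33124) = 169 dividing 507, divide through: 9u ≡ 3 (mod 196).
Since gcd(9, 196) = 1, u ≡ 3·(9)⁻¹ ≡ 131 (mod 196). Smallest non-negative: 131.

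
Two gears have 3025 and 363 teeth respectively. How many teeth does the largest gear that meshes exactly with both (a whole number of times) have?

121

3025 = 5² · 11²
363 = 3 · 11²
Common: 11² = 121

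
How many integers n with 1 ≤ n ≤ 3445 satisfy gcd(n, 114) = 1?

1088

114 = 2·3·19. Inclusion–exclusion on these primes:
3445 − ⌊3445/2⌋ − ⌊3445/3⌋ − ⌊3445/19⌋ + ⌊3445/6⌋ + ⌊3445/38⌋ + ⌊3445/57⌋ − ⌊3445/114⌋ = 1088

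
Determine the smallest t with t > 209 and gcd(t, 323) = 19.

Multiples of 19 above 209: 19·12, 19·13, … . Need the cofactor coprime to 323/19 = 17.
Checking s = 12, 13, … the first with gcd(s, 17) = 1 is s = 12, giving 228.

228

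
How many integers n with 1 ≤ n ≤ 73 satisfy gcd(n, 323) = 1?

66

Prime factors of 323: 17, 19. Count integers ≤ 73 divisible by none of them.
By inclusion–exclusion: 73 − ⌊73/17⌋ − ⌊73/19⌋ + ⌊73/323⌋ = 66.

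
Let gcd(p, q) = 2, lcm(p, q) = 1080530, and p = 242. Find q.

8930

p·q = gcd·lcm = 2·1080530 = 2161060, so q = 2161060/242 = 8930.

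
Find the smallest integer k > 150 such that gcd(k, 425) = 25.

175

Multiples of 25 above 150: 25·7, 25·8, … . Need the cofactor coprime to 425/25 = 17.
Checking s = 7, 8, … the first with gcd(s, 17) = 1 is s = 7, giving 175.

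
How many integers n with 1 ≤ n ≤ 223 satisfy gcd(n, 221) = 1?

194

221 = 13·17. Inclusion–exclusion on these primes:
223 − ⌊223/13⌋ − ⌊223/17⌋ + ⌊223/221⌋ = 194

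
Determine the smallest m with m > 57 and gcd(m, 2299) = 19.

2299 = 19·121. Any m with gcd(m, 2299) = 19 is a multiple of 19, say 19s, with s coprime to 121.
Need s > 57/19, so s ≥ 4. First s ≥ 4 with gcd(s, 121) = 1 is s = 4. Thus m = 19·4 = 76.

76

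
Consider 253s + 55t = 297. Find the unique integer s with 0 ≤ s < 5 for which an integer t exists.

4

gcd(253, 55) = 11 (Euclid: 253 = 4·55 + 33; 55 = 1·33 + 22; 33 = 1·22 + 11; 22 = 2·11 + 0), and 11 | 297.
Extended Euclid: 253·(2) + 55·(-9) = 11. Scale by 27: s₀ = 54.
General solution s = s₀ + 5k; reducing mod 5 gives s = 4 (and t = -13).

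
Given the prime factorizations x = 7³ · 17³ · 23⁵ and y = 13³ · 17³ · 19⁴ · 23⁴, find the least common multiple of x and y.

max exponent per prime: 7³ · 13³ · 17³ · 19⁴ · 23⁵ = 3105449884275582203269

3105449884275582203269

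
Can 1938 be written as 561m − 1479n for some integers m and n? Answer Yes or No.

By Bézout, 561m − 1479n = 1938 has integer solutions iff gcd(561, 1479) | 1938.
Euclid: 1479 = 2·561 + 357; 561 = 1·357 + 204; 357 = 1·204 + 153; 204 = 1·153 + 51; 153 = 3·51 + 0. gcd = 51; 1938 mod 51 = 0. Yes.

Yes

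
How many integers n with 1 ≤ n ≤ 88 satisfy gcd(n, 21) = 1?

51

Prime factors of 21: 3, 7. Count integers ≤ 88 divisible by none of them.
By inclusion–exclusion: 88 − ⌊88/3⌋ − ⌊88/7⌋ + ⌊88/21⌋ = 51.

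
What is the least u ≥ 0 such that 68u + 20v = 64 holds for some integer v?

gcd(68, 20) = 4 (Euclid: 68 = 3·20 + 8; 20 = 2·8 + 4; 8 = 2·4 + 0), and 4 | 64.
Extended Euclid: 68·(-2) + 20·(7) = 4. Scale by 16: u₀ = -32.
General solution u = u₀ + 5t; reducing mod 5 gives u = 3 (and v = -7).

3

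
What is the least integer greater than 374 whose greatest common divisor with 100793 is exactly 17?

Multiples of 17 above 374: 17·23, 17·24, … . Need the cofactor coprime to 100793/17 = 5929.
Checking s = 23, 24, … the first with gcd(s, 5929) = 1 is s = 23, giving 391.

391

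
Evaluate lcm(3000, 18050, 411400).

lcm(3000, 18050) = 3000·18050/gcd = 54150000/50 = 1083000
lcm(1083000, 411400) = 1083000·411400/gcd = 445546200000/200 = 2227731000

2227731000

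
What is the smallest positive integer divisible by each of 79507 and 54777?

4355154939

79507 = 43³; 54777 = 3 · 19 · 31²
max exponents: 3 · 19 · 31² · 43³ = 4355154939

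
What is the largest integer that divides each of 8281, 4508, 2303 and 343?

49

gcd(8281, 4508): 8281 = 1·4508 + 3773; 4508 = 1·3773 + 735; 3773 = 5·735 + 98; 735 = 7·98 + 49; 98 = 2·49 + 0 → 49
gcd(49, 2303): 2303 = 47·49 + 0 → 49
gcd(49, 343): 343 = 7·49 + 0 → 49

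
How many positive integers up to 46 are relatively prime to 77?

Prime factors of 77: 7, 11. Count integers ≤ 46 divisible by none of them.
By inclusion–exclusion: 46 − ⌊46/7⌋ − ⌊46/11⌋ + ⌊46/77⌋ = 36.

36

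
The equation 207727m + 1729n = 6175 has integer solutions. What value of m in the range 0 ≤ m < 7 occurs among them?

4

Reduce mod 1729: 207727m ≡ 6175 (mod 1729). With g = gcd(207727, 1729) = 247 dividing 6175, divide through: 841m ≡ 25 (mod 7).
Since gcd(841, 7) = 1, m ≡ 25·(841)⁻¹ ≡ 4 (mod 7). Smallest non-negative: 4.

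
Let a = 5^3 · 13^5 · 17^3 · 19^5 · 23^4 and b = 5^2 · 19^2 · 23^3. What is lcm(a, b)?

157998472214616783728875

max exponent per prime: 5^3 · 13^5 · 17^3 · 19^5 · 23^4 = 157998472214616783728875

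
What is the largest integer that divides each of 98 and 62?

98 = 2 · 7²
62 = 2 · 31
Common: 2 = 2

2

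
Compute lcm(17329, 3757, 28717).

11062850929

17329 = 13 · 31 · 43; 3757 = 13 · 17²; 28717 = 13 · 47²
lcm takes max exponent of each prime: 13 · 17² · 31 · 43 · 47² = 11062850929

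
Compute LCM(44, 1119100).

12310100

44 = 2² · 11; 1119100 = 2² · 5² · 19² · 31
max exponents: 2² · 5² · 11 · 19² · 31 = 12310100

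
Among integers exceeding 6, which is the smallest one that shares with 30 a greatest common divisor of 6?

Multiples of 6 above 6: 6·2, 6·3, … . Need the cofactor coprime to 30/6 = 5.
Checking s = 2, 3, … the first with gcd(s, 5) = 1 is s = 2, giving 12.

12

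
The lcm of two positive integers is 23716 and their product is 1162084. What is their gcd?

gcd·lcm = product, so gcd = 1162084/23716 = 49.

49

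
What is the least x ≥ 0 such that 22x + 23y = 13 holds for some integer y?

Reduce mod 23: 22x ≡ 13 (mod 23). With g = gcd(22, 23) = 1 dividing 13, divide through: 22x ≡ 13 (mod 23).
Since gcd(22, 23) = 1, x ≡ 13·(22)⁻¹ ≡ 10 (mod 23). Smallest non-negative: 10.

10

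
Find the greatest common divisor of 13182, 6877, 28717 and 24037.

13

gcd(13182, 6877): 13182 = 1·6877 + 6305; 6877 = 1·6305 + 572; 6305 = 11·572 + 13; 572 = 44·13 + 0 → 13
gcd(13, 28717): 28717 = 2209·13 + 0 → 13
gcd(13, 24037): 24037 = 1849·13 + 0 → 13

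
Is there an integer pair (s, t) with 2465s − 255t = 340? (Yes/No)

By Bézout, 2465s − 255t = 340 has integer solutions iff gcd(2465, 255) | 340.
Euclid: 2465 = 9·255 + 170; 255 = 1·170 + 85; 170 = 2·85 + 0. gcd = 85; 340 mod 85 = 0. Yes.

Yes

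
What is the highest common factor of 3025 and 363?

121

Euclid: 3025 = 8·363 + 121; 363 = 3·121 + 0. Last nonzero remainder: 121.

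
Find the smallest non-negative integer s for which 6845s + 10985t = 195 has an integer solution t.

390

Reduce mod 10985: 6845s ≡ 195 (mod 10985). With g = gcd(6845, 10985) = 5 dividing 195, divide through: 1369s ≡ 39 (mod 2197).
Since gcd(1369, 2197) = 1, s ≡ 39·(1369)⁻¹ ≡ 390 (mod 2197). Smallest non-negative: 390.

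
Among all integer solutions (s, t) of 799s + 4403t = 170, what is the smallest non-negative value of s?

gcd(799, 4403) = 17 (Euclid: 4403 = 5·799 + 408; 799 = 1·408 + 391; 408 = 1·391 + 17; 391 = 23·17 + 0), and 17 | 170.
Extended Euclid: 799·(-11) + 4403·(2) = 17. Scale by 10: s₀ = -110.
General solution s = s₀ + 259k; reducing mod 259 gives s = 149 (and t = -27).

149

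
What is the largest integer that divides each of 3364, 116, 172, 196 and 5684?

4

gcd(3364, 116): 3364 = 29·116 + 0 → 116
gcd(116, 172): 172 = 1·116 + 56; 116 = 2·56 + 4; 56 = 14·4 + 0 → 4
gcd(4, 196): 196 = 49·4 + 0 → 4
gcd(4, 5684): 5684 = 1421·4 + 0 → 4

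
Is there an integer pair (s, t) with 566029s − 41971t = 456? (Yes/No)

Yes

gcd(566029, 41971): 566029 = 13·41971 + 20406; 41971 = 2·20406 + 1159; 20406 = 17·1159 + 703; 1159 = 1·703 + 456; 703 = 1·456 + 247; 456 = 1·247 + 209; 247 = 1·209 + 38; 209 = 5·38 + 19; 38 = 2·19 + 0 → 19
19 divides 456, so a solution exists.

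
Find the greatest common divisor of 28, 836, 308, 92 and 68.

gcd(28, 836): 836 = 29·28 + 24; 28 = 1·24 + 4; 24 = 6·4 + 0 → 4
gcd(4, 308): 308 = 77·4 + 0 → 4
gcd(4, 92): 92 = 23·4 + 0 → 4
gcd(4, 68): 68 = 17·4 + 0 → 4

4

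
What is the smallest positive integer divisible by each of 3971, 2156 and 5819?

3971 = 11 · 19²; 2156 = 2² · 7² · 11; 5819 = 11 · 23²
lcm takes max exponent of each prime: 2² · 7² · 11 · 19² · 23² = 411729164

411729164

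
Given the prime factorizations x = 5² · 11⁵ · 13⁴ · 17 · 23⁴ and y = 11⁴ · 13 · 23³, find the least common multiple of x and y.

max exponent per prime: 5² · 11⁵ · 13⁴ · 17 · 23⁴ = 547062705736936675

547062705736936675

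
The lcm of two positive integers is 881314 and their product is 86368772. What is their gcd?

gcd·lcm = product, so gcd = 86368772/881314 = 98.

98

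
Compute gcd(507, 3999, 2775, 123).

507 = 3 · 13²; 3999 = 3 · 31 · 43; 2775 = 3 · 5² · 37; 123 = 3 · 41
gcd takes min exponent of each prime: 3 = 3

3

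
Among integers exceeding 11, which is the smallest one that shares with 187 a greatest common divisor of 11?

22

Multiples of 11 above 11: 11·2, 11·3, … . Need the cofactor coprime to 187/11 = 17.
Checking s = 2, 3, … the first with gcd(s, 17) = 1 is s = 2, giving 22.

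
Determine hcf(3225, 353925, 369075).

gcd(3225, 353925): 353925 = 109·3225 + 2400; 3225 = 1·2400 + 825; 2400 = 2·825 + 750; 825 = 1·750 + 75; 750 = 10·75 + 0 → 75
gcd(75, 369075): 369075 = 4921·75 + 0 → 75

75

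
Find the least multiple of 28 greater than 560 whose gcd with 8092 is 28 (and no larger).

Multiples of 28 above 560: 28·21, 28·22, … . Need the cofactor coprime to 8092/28 = 289.
Checking s = 21, 22, … the first with gcd(s, 289) = 1 is s = 21, giving 588.

588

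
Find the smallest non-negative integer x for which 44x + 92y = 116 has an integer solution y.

Reduce mod 92: 44x ≡ 116 (mod 92). With g = gcd(44, 92) = 4 dividing 116, divide through: 11x ≡ 29 (mod 23).
Since gcd(11, 23) = 1, x ≡ 29·(11)⁻¹ ≡ 11 (mod 23). Smallest non-negative: 11.

11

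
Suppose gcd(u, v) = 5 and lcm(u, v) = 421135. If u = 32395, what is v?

65

u·v = gcd·lcm = 5·421135 = 2105675, so v = 2105675/32395 = 65.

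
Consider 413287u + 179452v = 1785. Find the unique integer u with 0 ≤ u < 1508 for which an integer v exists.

495

Reduce mod 179452: 413287u ≡ 1785 (mod 179452). With g = gcd(413287, 179452) = 119 dividing 1785, divide through: 3473u ≡ 15 (mod 1508).
Since gcd(3473, 1508) = 1, u ≡ 15·(3473)⁻¹ ≡ 495 (mod 1508). Smallest non-negative: 495.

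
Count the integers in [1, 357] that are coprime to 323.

319

Prime factors of 323: 17, 19. Count integers ≤ 357 divisible by none of them.
By inclusion–exclusion: 357 − ⌊357/17⌋ − ⌊357/19⌋ + ⌊357/323⌋ = 319.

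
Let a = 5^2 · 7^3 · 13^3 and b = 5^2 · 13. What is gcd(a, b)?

325

min exponent per shared prime: 5^2 · 13 = 325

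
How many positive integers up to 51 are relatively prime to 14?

Prime factors of 14: 2, 7. Count integers ≤ 51 divisible by none of them.
By inclusion–exclusion: 51 − ⌊51/2⌋ − ⌊51/7⌋ + ⌊51/14⌋ = 22.

22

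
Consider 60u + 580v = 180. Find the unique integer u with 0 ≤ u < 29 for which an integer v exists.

3

Euclid: 580 = 9·60 + 40; 60 = 1·40 + 20; 40 = 2·20 + 0 → gcd = 20; 180 = 20·9.
Back-substitution yields 60·(10) + 580·(-1) = 20, so one solution is u = 10·9 = 90, v = -1·9 = -9.
Solutions in u differ by 580/20 = 29; the one in [0, 29) is 90 mod 29 = 3.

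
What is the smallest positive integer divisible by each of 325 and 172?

gcd first: 325 = 1·172 + 153; 172 = 1·153 + 19; 153 = 8·19 + 1; 19 = 19·1 + 0 → gcd = 1
lcm = 325·172/gcd = 55900/1 = 55900

55900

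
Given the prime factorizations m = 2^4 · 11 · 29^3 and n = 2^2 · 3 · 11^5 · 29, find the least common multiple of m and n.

max exponent per prime: 2^4 · 3 · 11^5 · 29^3 = 188537896272

188537896272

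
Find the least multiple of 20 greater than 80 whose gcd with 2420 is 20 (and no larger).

100

gcd(x, 2420) = 20 forces 20 | x; write x = 20s. Then gcd(20s, 20·121) = 20·gcd(s, 121), so need gcd(s, 121) = 1.
20s > 80 gives s ≥ 5. The least s ≥ 5 coprime to 121 is 5, so x = 20·5 = 100.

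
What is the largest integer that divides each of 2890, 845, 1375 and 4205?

5

gcd(2890, 845): 2890 = 3·845 + 355; 845 = 2·355 + 135; 355 = 2·135 + 85; 135 = 1·85 + 50; 85 = 1·50 + 35; 50 = 1·35 + 15; 35 = 2·15 + 5; 15 = 3·5 + 0 → 5
gcd(5, 1375): 1375 = 275·5 + 0 → 5
gcd(5, 4205): 4205 = 841·5 + 0 → 5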